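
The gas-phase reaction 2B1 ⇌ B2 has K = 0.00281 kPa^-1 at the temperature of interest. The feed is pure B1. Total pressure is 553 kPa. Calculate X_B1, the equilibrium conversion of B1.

X = 0.628

Basis: 1 mol B1 initially; let X = conversion of B1. Extent ξ = 0.5X.
At extent ξ: n_B1 = 1 − X; n_B2 = 0.5X.
n_T = Σnᵢ = 1 − 0.5X.
With p_i = (n_i/n_T)P, K = p_B2 / (p_B1^2).
Substituting and setting equal to 0.00281 kPa^-1 gives a polynomial in X; the root in (0,1) is X = 0.628.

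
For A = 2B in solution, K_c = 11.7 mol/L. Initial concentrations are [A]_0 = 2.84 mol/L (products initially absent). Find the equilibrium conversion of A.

Let X = conversion of A; extent ξ = 2.84·X mol/L.
Concentrations: [A] = 2.84 − 2.84X; [B] = 5.68X.
K_c = [B]^2 / ([A]).
This equals 11.7 at X = 0.623 (the root in 0 < X < 1).

X = 0.623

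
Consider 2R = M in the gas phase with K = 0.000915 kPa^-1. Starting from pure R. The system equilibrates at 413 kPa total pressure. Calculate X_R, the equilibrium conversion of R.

X = 0.369

Basis: 1 mol R initially; let X = conversion of R. Extent ξ = 0.5X.
Mole table: n_R = 1 − X; n_M = 0.5X.
n_T = Σnᵢ = 1 − 0.5X.
y_i = n_i/n_T, p_i = y_i·P. K = p_M / (p_R^2).
Substituting and setting equal to 0.000915 kPa^-1 gives a polynomial in X; the root in (0,1) is X = 0.369.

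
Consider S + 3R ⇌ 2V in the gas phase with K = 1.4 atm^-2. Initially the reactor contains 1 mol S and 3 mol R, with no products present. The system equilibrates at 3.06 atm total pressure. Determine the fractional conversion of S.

X = 0.581

Let X = conversion of S (basis 1 mol S); extent of reaction ξ = X.
At extent ξ: n_S = 1 − X; n_R = 3 − 3X; n_V = 2X.
Summing: n_T = 4 − 2X.
y_i = n_i/n_T, p_i = y_i·P. K = p_V^2 / (p_S p_R^3).
Substituting and setting equal to 1.4 atm^-2 gives a polynomial in X; the root in (0,1) is X = 0.581.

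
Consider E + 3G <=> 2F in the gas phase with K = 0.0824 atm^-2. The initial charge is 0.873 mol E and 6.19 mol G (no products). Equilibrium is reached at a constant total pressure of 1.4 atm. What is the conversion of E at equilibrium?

X = 0.333

Take 0.873 mol E as basis and let X be its fractional conversion, so ξ = 0.873X.
At extent ξ: n_E = 0.873 − 0.873X; n_G = 6.19 − 2.62X; n_F = 1.75X.
n_T = Σnᵢ = 7.06 − 1.75X.
Mole fractions y_i = n_i/n_T; K = p_F^2 / (p_E p_G^3) with p_i = y_i·P.
Equating to 0.0824 atm^-2 and solving on 0 < X < 1: X = 0.333.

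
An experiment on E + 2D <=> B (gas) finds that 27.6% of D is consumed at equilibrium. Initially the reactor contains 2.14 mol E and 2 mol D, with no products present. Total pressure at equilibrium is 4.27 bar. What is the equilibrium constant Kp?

Kp = 0.0499 bar^-2

Basis: 2 mol D initially; let X = conversion of D. Extent ξ = X.
Species balance: n_E = 2.14 − X; n_D = 2 − 2X; n_B = X.
Summing: n_T = 4.14 − 2X.
At X = 0.276: n_E = 1.86, n_D = 1.45, n_B = 0.276, n_T = 3.59.
p_i = (n_i/n_T)·P. Kp = p_B / (p_E p_D^2) = 0.0499 bar^-2.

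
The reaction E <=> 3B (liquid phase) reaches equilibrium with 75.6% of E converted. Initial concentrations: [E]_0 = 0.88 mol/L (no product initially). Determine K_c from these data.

Let X = conversion of E.
Concentrations: [E] = 0.88 − 0.88X; [B] = 2.64X.
At X = 0.756: [E] = 0.215, [B] = 2.
K_c = [B]^3 / ([E]) = 37 (mol/L)^2.

K_c = 37 (mol/L)^2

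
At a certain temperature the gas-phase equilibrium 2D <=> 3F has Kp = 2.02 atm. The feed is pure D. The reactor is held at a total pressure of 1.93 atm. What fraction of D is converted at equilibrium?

Let X = conversion of D (basis 1 mol D); extent of reaction ξ = 0.5X.
Moles: n_D = 1 − X; n_F = 1.5X.
Summing: n_T = 1 + 0.5X.
With p_i = (n_i/n_T)P, Kp = p_F^3 / (p_D^2).
Setting this equal to 2.02 atm and taking the physical root (0 < X < 1) gives X = 0.474.

X = 0.474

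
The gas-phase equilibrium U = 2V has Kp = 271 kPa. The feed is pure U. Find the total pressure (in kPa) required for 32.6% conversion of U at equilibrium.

Take 1 mol U as basis and let X be its fractional conversion, so ξ = X.
Mole table: n_U = 1 − X; n_V = 2X.
n_T = Σnᵢ = 1 + X.
Kp = p_V^2 / (p_U) with p_i = (n_i/n_T)·P.
At X = 0.326: the mole-fraction product g(X) = Π y_i^ν_i = 0.4757. Since Kp = g(X)·P^{1}, P = (Kp/g)^(1/1) = (271/0.4757)^(1/1) = 570 kPa.

P = 570 kPa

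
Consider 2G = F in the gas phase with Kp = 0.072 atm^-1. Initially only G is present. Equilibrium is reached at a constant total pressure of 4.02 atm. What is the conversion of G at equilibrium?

X = 0.319

Basis: 1 mol G initially; let X = conversion of G. Extent ξ = 0.5X.
Mole table: n_G = 1 − X; n_F = 0.5X.
Total moles n_T = 1 − 0.5X.
With p_i = (n_i/n_T)P, Kp = p_F / (p_G^2).
Setting this equal to 0.072 atm^-1 and taking the physical root (0 < X < 1) gives X = 0.319.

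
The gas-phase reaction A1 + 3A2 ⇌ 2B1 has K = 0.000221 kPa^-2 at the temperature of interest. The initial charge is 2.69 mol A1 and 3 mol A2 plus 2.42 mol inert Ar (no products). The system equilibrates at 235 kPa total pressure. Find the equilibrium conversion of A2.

X = 0.558

Basis: 3 mol A2 initially; let X = conversion of A2. Extent ξ = X.
Moles: n_A1 = 2.69 − X; n_A2 = 3 − 3X; n_B1 = 2X; n_I = 2.42 (inert).
Total moles n_T = 8.11 − 2X.
With p_i = (n_i/n_T)P, K = p_B1^2 / (p_A1 p_A2^3).
This yields a degree-4 equation in X; solving on (0,1), X = 0.558.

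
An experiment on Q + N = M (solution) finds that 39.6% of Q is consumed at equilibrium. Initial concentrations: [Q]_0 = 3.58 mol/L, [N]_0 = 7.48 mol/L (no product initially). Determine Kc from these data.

Kc = 0.108 L/mol

Let X = conversion of Q.
Concentrations: [Q] = 3.58 − 3.58X; [N] = 7.48 − 3.58X; [M] = 3.58X.
At X = 0.396: [Q] = 2.16, [N] = 6.06, [M] = 1.42.
Kc = [M] / ([Q] [N]) = 0.108 L/mol.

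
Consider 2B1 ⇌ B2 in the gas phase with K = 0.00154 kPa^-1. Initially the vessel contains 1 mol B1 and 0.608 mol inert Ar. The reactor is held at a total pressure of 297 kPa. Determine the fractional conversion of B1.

Let X = conversion of B1 (basis 1 mol B1); extent of reaction ξ = 0.5X.
Moles: n_B1 = 1 − X; n_B2 = 0.5X; n_I = 0.608 (inert).
Total moles n_T = 1.61 − 0.5X.
With p_i = (n_i/n_T)P, K = p_B2 / (p_B1^2).
Setting this equal to 0.00154 kPa^-1 and taking the physical root (0 < X < 1) gives X = 0.304.

X = 0.304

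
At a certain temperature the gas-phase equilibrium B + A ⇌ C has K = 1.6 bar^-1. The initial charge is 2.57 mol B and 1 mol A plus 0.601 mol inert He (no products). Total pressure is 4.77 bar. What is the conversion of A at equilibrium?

X = 0.800

Take 1 mol A as basis and let X be its fractional conversion, so ξ = X.
Species balance: n_B = 2.57 − X; n_A = 1 − X; n_C = X; n_I = 0.601 (inert).
Total moles n_T = 4.17 − X.
Mole fractions y_i = n_i/n_T; K = p_C / (p_B p_A) with p_i = y_i·P.
Setting this equal to 1.6 bar^-1 and taking the physical root (0 < X < 1) gives X = 0.800.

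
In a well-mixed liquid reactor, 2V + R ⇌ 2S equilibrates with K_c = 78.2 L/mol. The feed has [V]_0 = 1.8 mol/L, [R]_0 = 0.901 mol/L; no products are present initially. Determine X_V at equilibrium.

Let X = conversion of V; extent ξ = 1.8X/2 mol/L.
Concentrations: [V] = 1.8 − 1.8X; [R] = 0.901 − 0.9X; [S] = 1.8X.
K_c = [S]^2 / ([V]^2 [R]).
This equals 78.2 at X = 0.793 (the root in 0 < X < 1).

X = 0.793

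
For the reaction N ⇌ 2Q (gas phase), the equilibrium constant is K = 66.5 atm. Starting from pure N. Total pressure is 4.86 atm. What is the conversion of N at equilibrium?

Basis: 1 mol N initially; let X = conversion of N. Extent ξ = X.
Species balance: n_N = 1 − X; n_Q = 2X.
Summing: n_T = 1 + X.
y_i = n_i/n_T, p_i = y_i·P. K = p_Q^2 / (p_N).
Substituting and setting equal to 66.5 atm gives a polynomial in X; the root in (0,1) is X = 0.880.

X = 0.880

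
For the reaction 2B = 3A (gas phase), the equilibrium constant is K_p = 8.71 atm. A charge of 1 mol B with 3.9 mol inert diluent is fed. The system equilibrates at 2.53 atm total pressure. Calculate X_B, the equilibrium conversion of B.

X = 0.731

Let X = conversion of B (basis 1 mol B); extent of reaction ξ = 0.5X.
Species balance: n_B = 1 − X; n_A = 1.5X; n_I = 3.9 (inert).
n_T = Σnᵢ = 4.9 + 0.5X.
y_i = n_i/n_T, p_i = y_i·P. K_p = p_A^3 / (p_B^2).
This yields a degree-3 equation in X; solving on (0,1), X = 0.731.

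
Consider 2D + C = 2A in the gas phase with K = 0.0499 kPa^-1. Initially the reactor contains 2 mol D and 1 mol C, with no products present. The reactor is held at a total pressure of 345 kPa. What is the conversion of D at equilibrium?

Let X = conversion of D (basis 2 mol D); extent of reaction ξ = X.
Species balance: n_D = 2 − 2X; n_C = 1 − X; n_A = 2X.
Summing: n_T = 3 − X.
y_i = n_i/n_T, p_i = y_i·P. K = p_A^2 / (p_D^2 p_C).
Equating to 0.0499 kPa^-1 and solving on 0 < X < 1: X = 0.623.

X = 0.623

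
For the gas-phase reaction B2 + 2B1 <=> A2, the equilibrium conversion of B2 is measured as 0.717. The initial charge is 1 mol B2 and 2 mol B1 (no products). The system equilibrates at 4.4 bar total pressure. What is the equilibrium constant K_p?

K_p = 1 bar^-2

Basis: 1 mol B2 initially; let X = conversion of B2. Extent ξ = X.
Species balance: n_B2 = 1 − X; n_B1 = 2 − 2X; n_A2 = X.
n_T = Σnᵢ = 3 − 2X.
At X = 0.717: n_B2 = 0.283, n_B1 = 0.566, n_A2 = 0.717, n_T = 1.57.
p_i = (n_i/n_T)·P. K_p = p_A2 / (p_B2 p_B1^2) = 1 bar^-2.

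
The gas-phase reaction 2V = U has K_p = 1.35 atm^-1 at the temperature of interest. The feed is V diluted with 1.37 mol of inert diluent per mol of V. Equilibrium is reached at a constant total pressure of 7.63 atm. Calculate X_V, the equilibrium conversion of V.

X = 0.733

Basis: 1 mol V initially; let X = conversion of V. Extent ξ = 0.5X.
At extent ξ: n_V = 1 − X; n_U = 0.5X; n_I = 1.37 (inert).
n_T = Σnᵢ = 2.37 − 0.5X.
Mole fractions y_i = n_i/n_T; K_p = p_U / (p_V^2) with p_i = y_i·P.
This yields a degree-2 equation in X; solving on (0,1), X = 0.733.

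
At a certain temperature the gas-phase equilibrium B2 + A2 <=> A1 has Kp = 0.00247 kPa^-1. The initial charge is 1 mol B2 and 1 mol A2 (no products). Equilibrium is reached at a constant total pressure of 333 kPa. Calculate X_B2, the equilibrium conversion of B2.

Take 1 mol B2 as basis and let X be its fractional conversion, so ξ = X.
Mole table: n_B2 = 1 − X; n_A2 = 1 − X; n_A1 = X.
n_T = Σnᵢ = 2 − X.
y_i = n_i/n_T, p_i = y_i·P. Kp = p_A1 / (p_B2 p_A2).
This yields a degree-2 equation in X; solving on (0,1), X = 0.259.

X = 0.259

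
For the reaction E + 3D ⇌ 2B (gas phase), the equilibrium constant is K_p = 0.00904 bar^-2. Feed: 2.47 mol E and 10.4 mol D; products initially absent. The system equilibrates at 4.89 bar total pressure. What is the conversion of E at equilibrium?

Basis: 2.47 mol E initially; let X = conversion of E. Extent ξ = 2.47X.
Species balance: n_E = 2.47 − 2.47X; n_D = 10.4 − 7.41X; n_B = 4.94X.
Summing: n_T = 12.9 − 4.94X.
Mole fractions y_i = n_i/n_T; K_p = p_B^2 / (p_E p_D^3) with p_i = y_i·P.
Substituting and setting equal to 0.00904 bar^-2 gives a polynomial in X; the root in (0,1) is X = 0.268.

X = 0.268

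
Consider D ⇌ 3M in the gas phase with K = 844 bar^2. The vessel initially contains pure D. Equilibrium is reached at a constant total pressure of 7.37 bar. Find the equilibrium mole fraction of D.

Take 1 mol D as basis and let X be its fractional conversion, so ξ = X.
At extent ξ: n_D = 1 − X; n_M = 3X.
n_T = Σnᵢ = 1 + 2X.
With p_i = (n_i/n_T)P, K = p_M^3 / (p_D).
Substituting and setting equal to 844 bar^2 gives a polynomial in X; the root in (0,1) is X = 0.853.
Then n_D = 0.147, n_T = 2.71, so y_D = 0.054.

y_D = 0.054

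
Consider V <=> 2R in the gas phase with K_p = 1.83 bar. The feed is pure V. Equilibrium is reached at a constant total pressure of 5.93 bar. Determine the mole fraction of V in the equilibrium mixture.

y_V = 0.578

Basis: 1 mol V initially; let X = conversion of V. Extent ξ = X.
At extent ξ: n_V = 1 − X; n_R = 2X.
Summing: n_T = 1 + X.
With p_i = (n_i/n_T)P, K_p = p_R^2 / (p_V).
Equating to 1.83 bar and solving on 0 < X < 1: X = 0.268.
Then n_V = 0.732, n_T = 1.27, so y_V = 0.578.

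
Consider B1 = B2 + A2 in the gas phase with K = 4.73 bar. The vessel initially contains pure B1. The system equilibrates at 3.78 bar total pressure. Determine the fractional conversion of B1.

X = 0.746

Let X = conversion of B1 (basis 1 mol B1); extent of reaction ξ = X.
At extent ξ: n_B1 = 1 − X; n_B2 = X; n_A2 = X.
n_T = Σnᵢ = 1 + X.
y_i = n_i/n_T, p_i = y_i·P. K = p_B2 p_A2 / (p_B1).
Substituting and setting equal to 4.73 bar gives a polynomial in X; the root in (0,1) is X = 0.746.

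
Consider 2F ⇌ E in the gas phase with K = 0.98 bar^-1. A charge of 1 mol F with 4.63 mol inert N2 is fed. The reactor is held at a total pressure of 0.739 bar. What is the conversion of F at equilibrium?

X = 0.177

Basis: 1 mol F initially; let X = conversion of F. Extent ξ = 0.5X.
Mole table: n_F = 1 − X; n_E = 0.5X; n_I = 4.63 (inert).
n_T = Σnᵢ = 5.63 − 0.5X.
With p_i = (n_i/n_T)P, K = p_E / (p_F^2).
Substituting and setting equal to 0.98 bar^-1 gives a polynomial in X; the root in (0,1) is X = 0.177.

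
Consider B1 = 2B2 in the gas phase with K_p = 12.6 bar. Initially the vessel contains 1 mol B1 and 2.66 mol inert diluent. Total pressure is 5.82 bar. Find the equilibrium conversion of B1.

X = 0.759

Let X = conversion of B1 (basis 1 mol B1); extent of reaction ξ = X.
At extent ξ: n_B1 = 1 − X; n_B2 = 2X; n_I = 2.66 (inert).
n_T = Σnᵢ = 3.66 + X.
Mole fractions y_i = n_i/n_T; K_p = p_B2^2 / (p_B1) with p_i = y_i·P.
Setting this equal to 12.6 bar and taking the physical root (0 < X < 1) gives X = 0.759.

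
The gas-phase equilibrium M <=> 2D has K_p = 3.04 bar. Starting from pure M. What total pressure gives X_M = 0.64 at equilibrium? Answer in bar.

Basis: 1 mol M initially; let X = conversion of M. Extent ξ = X.
Moles: n_M = 1 − X; n_D = 2X.
Total moles n_T = 1 + X.
K_p = p_D^2 / (p_M) with p_i = (n_i/n_T)·P.
At X = 0.64: the mole-fraction product g(X) = Π y_i^ν_i = 2.775. Since K_p = g(X)·P^{1}, P = (K_p/g)^(1/1) = (3.04/2.775)^(1/1) = 1.1 bar.

P = 1.1 bar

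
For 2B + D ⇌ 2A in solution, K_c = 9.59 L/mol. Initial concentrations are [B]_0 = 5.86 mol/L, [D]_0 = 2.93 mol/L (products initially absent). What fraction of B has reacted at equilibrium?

X = 0.733

Let X = conversion of B; extent ξ = 5.86X/2 mol/L.
Concentrations: [B] = 5.86 − 5.86X; [D] = 2.93 − 2.93X; [A] = 5.86X.
K_c = [A]^2 / ([B]^2 [D]).
This equals 9.59 at X = 0.733 (the root in 0 < X < 1).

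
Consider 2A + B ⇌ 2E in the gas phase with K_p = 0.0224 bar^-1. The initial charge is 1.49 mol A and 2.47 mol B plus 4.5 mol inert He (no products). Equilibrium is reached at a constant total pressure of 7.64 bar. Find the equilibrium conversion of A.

X = 0.180

Let X = conversion of A (basis 1.49 mol A); extent of reaction ξ = 0.745X.
Mole table: n_A = 1.49 − 1.49X; n_B = 2.47 − 0.745X; n_E = 1.49X; n_I = 4.5 (inert).
n_T = Σnᵢ = 8.46 − 0.745X.
y_i = n_i/n_T, p_i = y_i·P. K_p = p_E^2 / (p_A^2 p_B).
Equating to 0.0224 bar^-1 and solving on 0 < X < 1: X = 0.180.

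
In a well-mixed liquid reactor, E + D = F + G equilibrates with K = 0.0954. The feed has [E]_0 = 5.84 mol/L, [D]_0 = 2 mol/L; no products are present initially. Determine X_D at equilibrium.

Let X = conversion of D; extent ξ = 2·X mol/L.
Concentrations: [E] = 5.84 − 2X; [D] = 2 − 2X; [F] = 2X; [G] = 2X.
K = [F] [G] / ([E] [D]).
Setting equal to 0.0954 and solving for X on (0,1) gives X = 0.385.

X = 0.385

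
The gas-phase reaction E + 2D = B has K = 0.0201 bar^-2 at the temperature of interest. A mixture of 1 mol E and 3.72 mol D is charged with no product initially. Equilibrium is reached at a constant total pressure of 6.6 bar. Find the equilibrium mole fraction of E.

y_E = 0.165

Take 1 mol E as basis and let X be its fractional conversion, so ξ = X.
Moles: n_E = 1 − X; n_D = 3.72 − 2X; n_B = X.
n_T = Σnᵢ = 4.72 − 2X.
y_i = n_i/n_T, p_i = y_i·P. K = p_B / (p_E p_D^2).
This yields a degree-3 equation in X; solving on (0,1), X = 0.332.
Then n_E = 0.668, n_T = 4.06, so y_E = 0.165.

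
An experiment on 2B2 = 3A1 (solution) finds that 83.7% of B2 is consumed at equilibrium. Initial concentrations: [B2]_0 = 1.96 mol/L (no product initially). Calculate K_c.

K_c = 146 mol/L

Let X = conversion of B2.
Concentrations: [B2] = 1.96 − 1.96X; [A1] = 2.94X.
At X = 0.837: [B2] = 0.319, [A1] = 2.46.
K_c = [A1]^3 / ([B2]^2) = 146 mol/L.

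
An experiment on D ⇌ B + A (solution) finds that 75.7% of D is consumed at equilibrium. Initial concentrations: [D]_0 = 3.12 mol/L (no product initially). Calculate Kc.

Let X = conversion of D.
Concentrations: [D] = 3.12 − 3.12X; [B] = 3.12X; [A] = 3.12X.
At X = 0.757: [D] = 0.758, [B] = 2.36, [A] = 2.36.
Kc = [B] [A] / ([D]) = 7.36 mol/L.

Kc = 7.36 mol/L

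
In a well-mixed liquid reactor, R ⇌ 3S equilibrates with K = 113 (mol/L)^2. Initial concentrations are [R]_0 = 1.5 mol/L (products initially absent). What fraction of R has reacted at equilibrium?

Let X = conversion of R; extent ξ = 1.5·X mol/L.
Concentrations: [R] = 1.5 − 1.5X; [S] = 4.5X.
K = [S]^3 / ([R]).
Solving K = 113 for X ∈ (0,1): X = 0.762.

X = 0.762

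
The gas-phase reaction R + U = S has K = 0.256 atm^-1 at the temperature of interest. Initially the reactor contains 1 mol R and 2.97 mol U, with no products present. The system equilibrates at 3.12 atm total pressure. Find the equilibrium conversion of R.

Basis: 1 mol R initially; let X = conversion of R. Extent ξ = X.
Mole table: n_R = 1 − X; n_U = 2.97 − X; n_S = X.
Total moles n_T = 3.97 − X.
With p_i = (n_i/n_T)P, K = p_S / (p_R p_U).
Setting this equal to 0.256 atm^-1 and taking the physical root (0 < X < 1) gives X = 0.366.

X = 0.366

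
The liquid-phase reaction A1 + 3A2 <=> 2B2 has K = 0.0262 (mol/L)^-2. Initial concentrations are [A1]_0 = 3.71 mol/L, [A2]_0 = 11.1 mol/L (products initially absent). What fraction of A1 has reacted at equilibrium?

X = 0.457

Let X = conversion of A1; extent ξ = 3.71·X mol/L.
Concentrations: [A1] = 3.71 − 3.71X; [A2] = 11.1 − 11.1X; [B2] = 7.42X.
K = [B2]^2 / ([A1] [A2]^3).
Solving K = 0.0262 for X ∈ (0,1): X = 0.457.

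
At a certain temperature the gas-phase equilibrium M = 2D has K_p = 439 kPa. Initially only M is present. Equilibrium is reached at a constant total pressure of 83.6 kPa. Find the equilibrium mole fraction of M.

y_M = 0.141

Take 1 mol M as basis and let X be its fractional conversion, so ξ = X.
Species balance: n_M = 1 − X; n_D = 2X.
Total moles n_T = 1 + X.
With p_i = (n_i/n_T)P, K_p = p_D^2 / (p_M).
Equating to 439 kPa and solving on 0 < X < 1: X = 0.753.
Then n_M = 0.247, n_T = 1.75, so y_M = 0.141.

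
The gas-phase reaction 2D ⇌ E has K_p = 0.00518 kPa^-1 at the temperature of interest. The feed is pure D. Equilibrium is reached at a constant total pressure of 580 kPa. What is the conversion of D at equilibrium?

X = 0.723

Let X = conversion of D (basis 1 mol D); extent of reaction ξ = 0.5X.
Species balance: n_D = 1 − X; n_E = 0.5X.
Total moles n_T = 1 − 0.5X.
Mole fractions y_i = n_i/n_T; K_p = p_E / (p_D^2) with p_i = y_i·P.
Setting this equal to 0.00518 kPa^-1 and taking the physical root (0 < X < 1) gives X = 0.723.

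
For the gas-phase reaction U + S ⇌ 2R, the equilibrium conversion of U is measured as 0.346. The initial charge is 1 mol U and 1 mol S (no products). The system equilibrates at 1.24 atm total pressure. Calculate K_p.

Basis: 1 mol U initially; let X = conversion of U. Extent ξ = X.
Species balance: n_U = 1 − X; n_S = 1 − X; n_R = 2X.
Total moles n_T = 2 (Δν = 0, constant).
At X = 0.346: n_U = 0.654, n_S = 0.654, n_R = 0.692, n_T = 2.
p_i = (n_i/n_T)·P. K_p = p_R^2 / (p_U p_S) = 1.12.

K_p = 1.12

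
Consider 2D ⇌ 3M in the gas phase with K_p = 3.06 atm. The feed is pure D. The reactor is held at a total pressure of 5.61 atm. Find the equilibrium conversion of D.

X = 0.408

Take 1 mol D as basis and let X be its fractional conversion, so ξ = 0.5X.
Mole table: n_D = 1 − X; n_M = 1.5X.
n_T = Σnᵢ = 1 + 0.5X.
Mole fractions y_i = n_i/n_T; K_p = p_M^3 / (p_D^2) with p_i = y_i·P.
Equating to 3.06 atm and solving on 0 < X < 1: X = 0.408.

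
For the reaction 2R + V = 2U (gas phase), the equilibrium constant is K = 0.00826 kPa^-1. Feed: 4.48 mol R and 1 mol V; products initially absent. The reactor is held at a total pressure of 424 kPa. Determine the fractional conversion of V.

Take 1 mol V as basis and let X be its fractional conversion, so ξ = X.
Mole table: n_R = 4.48 − 2X; n_V = 1 − X; n_U = 2X.
Summing: n_T = 5.48 − X.
With p_i = (n_i/n_T)P, K = p_U^2 / (p_R^2 p_V).
Substituting and setting equal to 0.00826 kPa^-1 gives a polynomial in X; the root in (0,1) is X = 0.708.

X = 0.708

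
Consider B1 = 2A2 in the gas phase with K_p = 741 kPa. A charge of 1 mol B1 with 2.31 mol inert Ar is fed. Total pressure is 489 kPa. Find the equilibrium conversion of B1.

Basis: 1 mol B1 initially; let X = conversion of B1. Extent ξ = X.
Moles: n_B1 = 1 − X; n_A2 = 2X; n_I = 2.31 (inert).
n_T = Σnᵢ = 3.31 + X.
With p_i = (n_i/n_T)P, K_p = p_A2^2 / (p_B1).
Substituting and setting equal to 741 kPa gives a polynomial in X; the root in (0,1) is X = 0.688.

X = 0.688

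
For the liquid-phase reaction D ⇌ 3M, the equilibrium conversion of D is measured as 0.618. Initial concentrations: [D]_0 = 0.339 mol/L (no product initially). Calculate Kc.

Let X = conversion of D.
Concentrations: [D] = 0.339 − 0.339X; [M] = 1.02X.
At X = 0.618: [D] = 0.129, [M] = 0.629.
Kc = [M]^3 / ([D]) = 1.92 (mol/L)^2.

Kc = 1.92 (mol/L)^2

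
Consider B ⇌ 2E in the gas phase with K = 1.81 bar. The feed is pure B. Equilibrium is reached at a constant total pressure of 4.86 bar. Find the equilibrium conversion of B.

Take 1 mol B as basis and let X be its fractional conversion, so ξ = X.
Mole table: n_B = 1 − X; n_E = 2X.
Summing: n_T = 1 + X.
With p_i = (n_i/n_T)P, K = p_E^2 / (p_B).
Substituting and setting equal to 1.81 bar gives a polynomial in X; the root in (0,1) is X = 0.292.

X = 0.292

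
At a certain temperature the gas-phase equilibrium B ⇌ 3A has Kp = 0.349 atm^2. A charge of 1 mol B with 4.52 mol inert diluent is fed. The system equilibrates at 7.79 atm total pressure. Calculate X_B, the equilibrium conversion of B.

X = 0.182

Basis: 1 mol B initially; let X = conversion of B. Extent ξ = X.
Mole table: n_B = 1 − X; n_A = 3X; n_I = 4.52 (inert).
Summing: n_T = 5.52 + 2X.
Mole fractions y_i = n_i/n_T; Kp = p_A^3 / (p_B) with p_i = y_i·P.
Substituting and setting equal to 0.349 atm^2 gives a polynomial in X; the root in (0,1) is X = 0.182.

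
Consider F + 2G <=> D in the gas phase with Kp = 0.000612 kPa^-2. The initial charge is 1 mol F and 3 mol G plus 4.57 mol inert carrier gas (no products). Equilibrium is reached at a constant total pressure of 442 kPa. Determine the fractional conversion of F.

X = 0.821

Basis: 1 mol F initially; let X = conversion of F. Extent ξ = X.
Moles: n_F = 1 − X; n_G = 3 − 2X; n_D = X; n_I = 4.57 (inert).
Summing: n_T = 8.57 − 2X.
y_i = n_i/n_T, p_i = y_i·P. Kp = p_D / (p_F p_G^2).
Equating to 0.000612 kPa^-2 and solving on 0 < X < 1: X = 0.821.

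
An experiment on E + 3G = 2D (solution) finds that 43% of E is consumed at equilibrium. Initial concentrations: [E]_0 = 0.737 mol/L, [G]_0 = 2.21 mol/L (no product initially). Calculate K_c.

K_c = 0.479 (mol/L)^-2

Let X = conversion of E.
Concentrations: [E] = 0.737 − 0.737X; [G] = 2.21 − 2.21X; [D] = 1.47X.
At X = 0.43: [E] = 0.42, [G] = 1.26, [D] = 0.634.
K_c = [D]^2 / ([E] [G]^3) = 0.479 (mol/L)^-2.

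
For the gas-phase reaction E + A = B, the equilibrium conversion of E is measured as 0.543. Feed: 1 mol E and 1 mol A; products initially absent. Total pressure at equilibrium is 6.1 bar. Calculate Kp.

Let X = conversion of E (basis 1 mol E); extent of reaction ξ = X.
Moles: n_E = 1 − X; n_A = 1 − X; n_B = X.
Summing: n_T = 2 − X.
At X = 0.543: n_E = 0.457, n_A = 0.457, n_B = 0.543, n_T = 1.46.
p_i = (n_i/n_T)·P. Kp = p_B / (p_E p_A) = 0.621 bar^-1.

Kp = 0.621 bar^-1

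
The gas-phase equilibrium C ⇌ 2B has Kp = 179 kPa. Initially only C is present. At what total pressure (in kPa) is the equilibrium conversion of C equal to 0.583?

P = 86.9 kPa

Basis: 1 mol C initially; let X = conversion of C. Extent ξ = X.
At extent ξ: n_C = 1 − X; n_B = 2X.
Total moles n_T = 1 + X.
Kp = p_B^2 / (p_C) with p_i = (n_i/n_T)·P.
At X = 0.583: the mole-fraction product g(X) = Π y_i^ν_i = 2.06. Since Kp = g(X)·P^{1}, P = (Kp/g)^(1/1) = (179/2.06)^(1/1) = 86.9 kPa.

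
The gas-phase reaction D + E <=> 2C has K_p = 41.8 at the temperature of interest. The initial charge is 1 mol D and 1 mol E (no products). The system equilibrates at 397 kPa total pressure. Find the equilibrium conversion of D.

X = 0.764

Let X = conversion of D (basis 1 mol D); extent of reaction ξ = X.
Species balance: n_D = 1 − X; n_E = 1 − X; n_C = 2X.
Since Δν = 0, n_T = 2 throughout.
Mole fractions y_i = n_i/n_T; K_p = p_C^2 / (p_D p_E) with p_i = y_i·P.
This yields a degree-2 equation in X; solving on (0,1), X = 0.764.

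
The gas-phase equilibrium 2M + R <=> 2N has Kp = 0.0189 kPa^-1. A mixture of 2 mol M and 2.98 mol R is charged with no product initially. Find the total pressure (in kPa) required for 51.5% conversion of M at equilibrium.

Let X = conversion of M (basis 2 mol M); extent of reaction ξ = X.
Mole table: n_M = 2 − 2X; n_R = 2.98 − X; n_N = 2X.
Summing: n_T = 4.98 − X.
Kp = p_N^2 / (p_M^2 p_R) with p_i = (n_i/n_T)·P.
At X = 0.515: the mole-fraction product g(X) = Π y_i^ν_i = 2.042. Since Kp = g(X)·P^{-1}, P = (g/Kp)^(1/1) = (2.042/0.0189)^(1/1) = 108 kPa.

P = 108 kPa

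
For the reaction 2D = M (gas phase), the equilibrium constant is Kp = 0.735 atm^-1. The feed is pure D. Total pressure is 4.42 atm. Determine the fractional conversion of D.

Basis: 1 mol D initially; let X = conversion of D. Extent ξ = 0.5X.
Species balance: n_D = 1 − X; n_M = 0.5X.
n_T = Σnᵢ = 1 − 0.5X.
Mole fractions y_i = n_i/n_T; Kp = p_M / (p_D^2) with p_i = y_i·P.
This yields a degree-2 equation in X; solving on (0,1), X = 0.733.

X = 0.733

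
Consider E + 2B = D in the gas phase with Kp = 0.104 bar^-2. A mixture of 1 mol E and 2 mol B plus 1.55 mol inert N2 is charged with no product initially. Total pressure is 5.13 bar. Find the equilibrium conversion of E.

X = 0.267

Take 1 mol E as basis and let X be its fractional conversion, so ξ = X.
Species balance: n_E = 1 − X; n_B = 2 − 2X; n_D = X; n_I = 1.55 (inert).
n_T = Σnᵢ = 4.55 − 2X.
Mole fractions y_i = n_i/n_T; Kp = p_D / (p_E p_B^2) with p_i = y_i·P.
Setting this equal to 0.104 bar^-2 and taking the physical root (0 < X < 1) gives X = 0.267.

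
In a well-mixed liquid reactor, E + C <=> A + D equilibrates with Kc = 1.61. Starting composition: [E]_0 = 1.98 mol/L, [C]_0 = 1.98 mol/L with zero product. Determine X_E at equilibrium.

Let X = conversion of E; extent ξ = 1.98·X mol/L.
Concentrations: [E] = 1.98 − 1.98X; [C] = 1.98 − 1.98X; [A] = 1.98X; [D] = 1.98X.
Kc = [A] [D] / ([E] [C]).
Equating to 1.61: the physical root is X = 0.559.

X = 0.559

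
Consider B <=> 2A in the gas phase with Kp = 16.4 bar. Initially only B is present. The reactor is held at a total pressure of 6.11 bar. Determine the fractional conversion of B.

Take 1 mol B as basis and let X be its fractional conversion, so ξ = X.
At extent ξ: n_B = 1 − X; n_A = 2X.
Summing: n_T = 1 + X.
y_i = n_i/n_T, p_i = y_i·P. Kp = p_A^2 / (p_B).
This yields a degree-2 equation in X; solving on (0,1), X = 0.634.

X = 0.634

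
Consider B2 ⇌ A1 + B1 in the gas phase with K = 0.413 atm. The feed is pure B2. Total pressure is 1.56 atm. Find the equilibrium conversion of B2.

Let X = conversion of B2 (basis 1 mol B2); extent of reaction ξ = X.
Species balance: n_B2 = 1 − X; n_A1 = X; n_B1 = X.
Total moles n_T = 1 + X.
y_i = n_i/n_T, p_i = y_i·P. K = p_A1 p_B1 / (p_B2).
This yields a degree-2 equation in X; solving on (0,1), X = 0.458.

X = 0.458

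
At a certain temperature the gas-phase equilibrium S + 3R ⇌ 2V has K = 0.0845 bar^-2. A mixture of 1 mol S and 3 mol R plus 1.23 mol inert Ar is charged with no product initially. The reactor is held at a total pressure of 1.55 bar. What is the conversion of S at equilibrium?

Take 1 mol S as basis and let X be its fractional conversion, so ξ = X.
Moles: n_S = 1 − X; n_R = 3 − 3X; n_V = 2X; n_I = 1.23 (inert).
Summing: n_T = 5.23 − 2X.
y_i = n_i/n_T, p_i = y_i·P. K = p_V^2 / (p_S p_R^3).
Equating to 0.0845 bar^-2 and solving on 0 < X < 1: X = 0.166.

X = 0.166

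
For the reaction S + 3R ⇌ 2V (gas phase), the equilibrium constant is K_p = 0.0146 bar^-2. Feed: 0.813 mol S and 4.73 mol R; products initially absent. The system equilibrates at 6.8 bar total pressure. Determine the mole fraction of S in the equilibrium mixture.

Let X = conversion of S (basis 0.813 mol S); extent of reaction ξ = 0.813X.
At extent ξ: n_S = 0.813 − 0.813X; n_R = 4.73 − 2.44X; n_V = 1.63X.
Total moles n_T = 5.54 − 1.63X.
With p_i = (n_i/n_T)P, K_p = p_V^2 / (p_S p_R^3).
Substituting and setting equal to 0.0146 bar^-2 gives a polynomial in X; the root in (0,1) is X = 0.471.
Then n_S = 0.43, n_T = 4.78, so y_S = 0.090.

y_S = 0.090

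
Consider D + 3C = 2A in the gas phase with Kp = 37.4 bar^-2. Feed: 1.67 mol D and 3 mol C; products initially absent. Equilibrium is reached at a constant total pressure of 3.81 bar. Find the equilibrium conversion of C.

Let X = conversion of C (basis 3 mol C); extent of reaction ξ = X.
Mole table: n_D = 1.67 − X; n_C = 3 − 3X; n_A = 2X.
Total moles n_T = 4.67 − 2X.
With p_i = (n_i/n_T)P, Kp = p_A^2 / (p_D p_C^3).
Substituting and setting equal to 37.4 bar^-2 gives a polynomial in X; the root in (0,1) is X = 0.870.

X = 0.870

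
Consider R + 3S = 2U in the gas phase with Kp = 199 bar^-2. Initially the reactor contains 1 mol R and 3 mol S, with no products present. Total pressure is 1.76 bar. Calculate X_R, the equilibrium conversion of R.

Let X = conversion of R (basis 1 mol R); extent of reaction ξ = X.
Moles: n_R = 1 − X; n_S = 3 − 3X; n_U = 2X.
Summing: n_T = 4 − 2X.
Mole fractions y_i = n_i/n_T; Kp = p_U^2 / (p_R p_S^3) with p_i = y_i·P.
This yields a degree-4 equation in X; solving on (0,1), X = 0.827.

X = 0.827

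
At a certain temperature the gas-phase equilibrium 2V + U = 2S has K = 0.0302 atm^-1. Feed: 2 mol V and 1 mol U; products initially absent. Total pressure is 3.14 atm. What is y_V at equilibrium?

Let X = conversion of V (basis 2 mol V); extent of reaction ξ = X.
Mole table: n_V = 2 − 2X; n_U = 1 − X; n_S = 2X.
Total moles n_T = 3 − X.
Mole fractions y_i = n_i/n_T; K = p_S^2 / (p_V^2 p_U) with p_i = y_i·P.
This yields a degree-3 equation in X; solving on (0,1), X = 0.144.
Then n_V = 1.71, n_T = 2.86, so y_V = 0.599.

y_V = 0.599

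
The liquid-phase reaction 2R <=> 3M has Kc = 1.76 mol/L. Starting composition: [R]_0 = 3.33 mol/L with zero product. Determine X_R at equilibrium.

X = 0.388

Let X = conversion of R; extent ξ = 3.33X/2 mol/L.
Concentrations: [R] = 3.33 − 3.33X; [M] = 5X.
Kc = [M]^3 / ([R]^2).
Equating to 1.76 mol/L: the physical root is X = 0.388.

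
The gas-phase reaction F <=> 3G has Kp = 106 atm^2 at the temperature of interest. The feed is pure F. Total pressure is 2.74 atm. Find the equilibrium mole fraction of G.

Let X = conversion of F (basis 1 mol F); extent of reaction ξ = X.
Species balance: n_F = 1 − X; n_G = 3X.
Summing: n_T = 1 + 2X.
y_i = n_i/n_T, p_i = y_i·P. Kp = p_G^3 / (p_F).
Equating to 106 atm^2 and solving on 0 < X < 1: X = 0.842.
Then n_G = 2.52, n_T = 2.68, so y_G = 0.941.

y_G = 0.941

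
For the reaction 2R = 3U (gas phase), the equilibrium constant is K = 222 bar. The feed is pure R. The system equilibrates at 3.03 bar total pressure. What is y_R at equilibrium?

Take 1 mol R as basis and let X be its fractional conversion, so ξ = 0.5X.
Species balance: n_R = 1 − X; n_U = 1.5X.
n_T = Σnᵢ = 1 + 0.5X.
Mole fractions y_i = n_i/n_T; K = p_U^3 / (p_R^2) with p_i = y_i·P.
Setting this equal to 222 bar and taking the physical root (0 < X < 1) gives X = 0.857.
Then n_R = 0.143, n_T = 1.43, so y_R = 0.100.

y_R = 0.100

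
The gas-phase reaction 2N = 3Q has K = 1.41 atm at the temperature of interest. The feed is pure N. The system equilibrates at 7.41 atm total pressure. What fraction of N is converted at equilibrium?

Let X = conversion of N (basis 1 mol N); extent of reaction ξ = 0.5X.
Species balance: n_N = 1 − X; n_Q = 1.5X.
Total moles n_T = 1 + 0.5X.
Mole fractions y_i = n_i/n_T; K = p_Q^3 / (p_N^2) with p_i = y_i·P.
This yields a degree-3 equation in X; solving on (0,1), X = 0.313.

X = 0.313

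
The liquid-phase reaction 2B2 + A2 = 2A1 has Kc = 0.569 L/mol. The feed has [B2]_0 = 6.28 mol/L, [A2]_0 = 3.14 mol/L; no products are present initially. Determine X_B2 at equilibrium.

Let X = conversion of B2; extent ξ = 6.28X/2 mol/L.
Concentrations: [B2] = 6.28 − 6.28X; [A2] = 3.14 − 3.14X; [A1] = 6.28X.
Kc = [A1]^2 / ([B2]^2 [A2]).
Setting equal to 0.569 and solving for X on (0,1) gives X = 0.489.

X = 0.489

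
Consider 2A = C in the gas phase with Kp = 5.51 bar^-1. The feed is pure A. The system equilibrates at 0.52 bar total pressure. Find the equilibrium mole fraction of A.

y_A = 0.442

Basis: 1 mol A initially; let X = conversion of A. Extent ξ = 0.5X.
At extent ξ: n_A = 1 − X; n_C = 0.5X.
Total moles n_T = 1 − 0.5X.
With p_i = (n_i/n_T)P, Kp = p_C / (p_A^2).
Setting this equal to 5.51 bar^-1 and taking the physical root (0 < X < 1) gives X = 0.717.
Then n_A = 0.283, n_T = 0.642, so y_A = 0.442.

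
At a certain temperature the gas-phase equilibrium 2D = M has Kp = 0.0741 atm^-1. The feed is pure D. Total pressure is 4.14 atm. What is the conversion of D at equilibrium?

X = 0.330

Take 1 mol D as basis and let X be its fractional conversion, so ξ = 0.5X.
Mole table: n_D = 1 − X; n_M = 0.5X.
Total moles n_T = 1 − 0.5X.
With p_i = (n_i/n_T)P, Kp = p_M / (p_D^2).
Setting this equal to 0.0741 atm^-1 and taking the physical root (0 < X < 1) gives X = 0.330.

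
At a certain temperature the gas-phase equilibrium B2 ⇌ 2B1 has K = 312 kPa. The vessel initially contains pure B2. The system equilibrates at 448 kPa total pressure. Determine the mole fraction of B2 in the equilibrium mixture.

y_B2 = 0.444

Basis: 1 mol B2 initially; let X = conversion of B2. Extent ξ = X.
Species balance: n_B2 = 1 − X; n_B1 = 2X.
Total moles n_T = 1 + X.
Mole fractions y_i = n_i/n_T; K = p_B1^2 / (p_B2) with p_i = y_i·P.
Setting this equal to 312 kPa and taking the physical root (0 < X < 1) gives X = 0.385.
Then n_B2 = 0.615, n_T = 1.39, so y_B2 = 0.444.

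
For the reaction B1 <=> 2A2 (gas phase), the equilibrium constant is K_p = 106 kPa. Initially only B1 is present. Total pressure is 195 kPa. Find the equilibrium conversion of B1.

Let X = conversion of B1 (basis 1 mol B1); extent of reaction ξ = X.
At extent ξ: n_B1 = 1 − X; n_A2 = 2X.
n_T = Σnᵢ = 1 + X.
With p_i = (n_i/n_T)P, K_p = p_A2^2 / (p_B1).
This yields a degree-2 equation in X; solving on (0,1), X = 0.346.

X = 0.346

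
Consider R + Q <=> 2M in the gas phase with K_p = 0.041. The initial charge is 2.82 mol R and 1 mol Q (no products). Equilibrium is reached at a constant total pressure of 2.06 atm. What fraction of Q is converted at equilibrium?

Basis: 1 mol Q initially; let X = conversion of Q. Extent ξ = X.
Species balance: n_R = 2.82 − X; n_Q = 1 − X; n_M = 2X.
Since Δν = 0, n_T = 3.82 throughout.
y_i = n_i/n_T, p_i = y_i·P. K_p = p_M^2 / (p_R p_Q).
This yields a degree-2 equation in X; solving on (0,1), X = 0.152.

X = 0.152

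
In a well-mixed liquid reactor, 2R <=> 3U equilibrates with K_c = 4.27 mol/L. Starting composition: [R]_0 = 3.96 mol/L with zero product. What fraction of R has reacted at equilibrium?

Let X = conversion of R; extent ξ = 3.96X/2 mol/L.
Concentrations: [R] = 3.96 − 3.96X; [U] = 5.94X.
K_c = [U]^3 / ([R]^2).
Equating to 4.27 mol/L: the physical root is X = 0.456.

X = 0.456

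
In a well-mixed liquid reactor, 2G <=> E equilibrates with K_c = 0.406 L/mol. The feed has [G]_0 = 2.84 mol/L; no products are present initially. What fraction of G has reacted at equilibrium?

Let X = conversion of G; extent ξ = 2.84X/2 mol/L.
Concentrations: [G] = 2.84 − 2.84X; [E] = 1.42X.
K_c = [E] / ([G]^2).
This equals 0.406 at X = 0.524 (the root in 0 < X < 1).

X = 0.524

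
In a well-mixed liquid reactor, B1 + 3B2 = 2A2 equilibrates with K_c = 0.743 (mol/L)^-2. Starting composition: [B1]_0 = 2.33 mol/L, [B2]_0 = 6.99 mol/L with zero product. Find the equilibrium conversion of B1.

X = 0.648

Let X = conversion of B1; extent ξ = 2.33·X mol/L.
Concentrations: [B1] = 2.33 − 2.33X; [B2] = 6.99 − 6.99X; [A2] = 4.66X.
K_c = [A2]^2 / ([B1] [B2]^3).
Setting equal to 0.743 and solving for X on (0,1) gives X = 0.648.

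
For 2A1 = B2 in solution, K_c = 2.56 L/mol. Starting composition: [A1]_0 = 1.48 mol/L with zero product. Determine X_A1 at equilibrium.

X = 0.697

Let X = conversion of A1; extent ξ = 1.48X/2 mol/L.
Concentrations: [A1] = 1.48 − 1.48X; [B2] = 0.74X.
K_c = [B2] / ([A1]^2).
This equals 2.56 at X = 0.697 (the root in 0 < X < 1).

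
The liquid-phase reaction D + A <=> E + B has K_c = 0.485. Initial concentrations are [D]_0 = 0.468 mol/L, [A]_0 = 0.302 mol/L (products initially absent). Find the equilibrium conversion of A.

X = 0.503

Let X = conversion of A; extent ξ = 0.302·X mol/L.
Concentrations: [D] = 0.468 − 0.302X; [A] = 0.302 − 0.302X; [E] = 0.302X; [B] = 0.302X.
K_c = [E] [B] / ([D] [A]).
This equals 0.485 at X = 0.503 (the root in 0 < X < 1).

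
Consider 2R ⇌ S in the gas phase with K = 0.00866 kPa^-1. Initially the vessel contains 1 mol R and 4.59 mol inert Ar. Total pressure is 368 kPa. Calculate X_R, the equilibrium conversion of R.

X = 0.411

Basis: 1 mol R initially; let X = conversion of R. Extent ξ = 0.5X.
Species balance: n_R = 1 − X; n_S = 0.5X; n_I = 4.59 (inert).
n_T = Σnᵢ = 5.59 − 0.5X.
y_i = n_i/n_T, p_i = y_i·P. K = p_S / (p_R^2).
Setting this equal to 0.00866 kPa^-1 and taking the physical root (0 < X < 1) gives X = 0.411.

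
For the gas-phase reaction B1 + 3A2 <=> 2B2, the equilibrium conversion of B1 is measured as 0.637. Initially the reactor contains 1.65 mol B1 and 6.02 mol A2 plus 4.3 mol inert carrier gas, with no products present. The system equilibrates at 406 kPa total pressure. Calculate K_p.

Let X = conversion of B1 (basis 1.65 mol B1); extent of reaction ξ = 1.65X.
Mole table: n_B1 = 1.65 − 1.65X; n_A2 = 6.02 − 4.95X; n_B2 = 3.3X; n_I = 4.3 (inert).
Summing: n_T = 12 − 3.3X.
At X = 0.637: n_B1 = 0.599, n_A2 = 2.87, n_B2 = 2.1, n_T = 9.87.
p_i = (n_i/n_T)·P. K_p = p_B2^2 / (p_B1 p_A2^3) = 0.000185 kPa^-2.

K_p = 0.000185 kPa^-2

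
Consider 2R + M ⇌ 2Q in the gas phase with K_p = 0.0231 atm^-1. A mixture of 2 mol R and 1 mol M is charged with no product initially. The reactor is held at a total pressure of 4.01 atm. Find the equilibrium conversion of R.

X = 0.143

Take 2 mol R as basis and let X be its fractional conversion, so ξ = X.
Mole table: n_R = 2 − 2X; n_M = 1 − X; n_Q = 2X.
Total moles n_T = 3 − X.
y_i = n_i/n_T, p_i = y_i·P. K_p = p_Q^2 / (p_R^2 p_M).
This yields a degree-3 equation in X; solving on (0,1), X = 0.143.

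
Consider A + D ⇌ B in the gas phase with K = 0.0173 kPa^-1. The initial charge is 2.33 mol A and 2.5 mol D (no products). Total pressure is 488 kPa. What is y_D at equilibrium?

y_D = 0.273

Take 2.33 mol A as basis and let X be its fractional conversion, so ξ = 2.33X.
Species balance: n_A = 2.33 − 2.33X; n_D = 2.5 − 2.33X; n_B = 2.33X.
Total moles n_T = 4.83 − 2.33X.
Mole fractions y_i = n_i/n_T; K = p_B / (p_A p_D) with p_i = y_i·P.
Equating to 0.0173 kPa^-1 and solving on 0 < X < 1: X = 0.697.
Then n_D = 0.875, n_T = 3.21, so y_D = 0.273.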